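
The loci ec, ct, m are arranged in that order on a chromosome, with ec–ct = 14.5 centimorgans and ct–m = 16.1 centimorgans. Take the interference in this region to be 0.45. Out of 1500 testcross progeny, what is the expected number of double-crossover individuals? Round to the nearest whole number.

Map distances give recombination frequencies of 0.145 and 0.161 for the two intervals.
With interference 0.45 (so coincidence = 0.55), expected double-crossover frequency = 0.145 × 0.161 × 0.55 = 0.01284.
Expected number = 0.01284 × 1500 = 19.26 ≈ 19.

19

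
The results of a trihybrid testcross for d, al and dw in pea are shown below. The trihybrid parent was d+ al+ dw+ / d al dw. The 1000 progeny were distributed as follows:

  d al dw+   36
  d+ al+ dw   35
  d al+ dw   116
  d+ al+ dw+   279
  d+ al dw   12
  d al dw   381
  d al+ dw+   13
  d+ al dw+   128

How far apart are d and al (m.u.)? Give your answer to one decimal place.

The two rarest classes, d al+ dw+ and d+ al dw, are the double crossovers. Comparing them with the parentals, only the d allele has switched, so d is the middle locus and the order is al – d – dw.
Crossovers in the al–d interval produce the single-crossover classes d+ al dw+ and d al+ dw (128 + 116 = 244) plus the double crossovers (25).
RF(al–d) = (244 + 25) / 1000 = 269/1000 = 0.2690 → 26.9 m.u.

26.9 m.u.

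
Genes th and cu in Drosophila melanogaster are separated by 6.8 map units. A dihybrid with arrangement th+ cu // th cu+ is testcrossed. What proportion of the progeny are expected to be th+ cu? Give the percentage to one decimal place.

A map distance of 6.8 map units corresponds to a recombination frequency of 0.068.
The F1 is th+ cu / th cu+, so th+ cu is a parental gamete class with expected frequency (1 − r)/2 = 0.932/2 = 0.4660.
That is 0.4660 = 46.6% of the progeny.

46.6%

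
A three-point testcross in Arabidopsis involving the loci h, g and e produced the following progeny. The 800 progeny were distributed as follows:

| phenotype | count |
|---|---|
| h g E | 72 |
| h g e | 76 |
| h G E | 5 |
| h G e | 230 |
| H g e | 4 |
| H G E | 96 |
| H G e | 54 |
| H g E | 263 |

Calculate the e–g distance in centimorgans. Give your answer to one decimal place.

22.6 centimorgans

The two most frequent reciprocal classes, h G e and H g E, are the parental types, so the F1 was h G e / H g E.
The two rarest classes, h G E and H g e, are the double crossovers. Comparing them with the parentals, only the e allele has switched, so e is the middle locus and the order is h – e – g.
Crossovers in the e–g interval produce the single-crossover classes h g e and H G E (76 + 96 = 172) plus the double crossovers (9).
RF(e–g) = (172 + 9) / 800 = 181/800 = 0.2263 → 22.6 centimorgans.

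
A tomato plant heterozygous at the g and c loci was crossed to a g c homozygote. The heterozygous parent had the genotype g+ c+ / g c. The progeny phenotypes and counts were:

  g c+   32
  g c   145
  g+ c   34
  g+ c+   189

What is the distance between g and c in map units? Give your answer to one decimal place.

The recombinant classes are g+ c and g c+: 34 + 32 = 66.
Recombination frequency = 66/400 = 0.1650 ≈ 16.5%, i.e. 16.5 map units.

16.5 map units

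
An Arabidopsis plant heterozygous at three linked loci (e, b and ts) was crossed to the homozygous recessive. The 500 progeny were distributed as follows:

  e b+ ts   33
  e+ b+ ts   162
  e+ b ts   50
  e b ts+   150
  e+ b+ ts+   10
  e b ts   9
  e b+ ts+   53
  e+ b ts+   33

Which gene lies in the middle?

ts

The two most frequent reciprocal classes, e b ts+ and e+ b+ ts, are the parental types, so the F1 was e b ts+ / e+ b+ ts.
The two rarest classes, e b ts and e+ b+ ts+, are the double crossovers. Comparing them with the parentals, only the ts allele has switched, so ts is the middle locus and the order is b – ts – e.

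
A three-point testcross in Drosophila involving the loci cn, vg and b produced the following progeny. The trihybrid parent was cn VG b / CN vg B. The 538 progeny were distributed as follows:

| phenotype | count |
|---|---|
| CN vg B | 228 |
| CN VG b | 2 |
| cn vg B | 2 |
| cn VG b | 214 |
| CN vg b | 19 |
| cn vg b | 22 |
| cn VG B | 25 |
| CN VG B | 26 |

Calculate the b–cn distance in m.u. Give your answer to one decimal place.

The two rarest classes, CN VG b and cn vg B, are the double crossovers. Comparing them with the parentals, only the cn allele has switched, so cn is the middle locus and the order is vg – cn – b.
Crossovers in the cn–b interval produce the single-crossover classes cn VG B and CN vg b (25 + 19 = 44) plus the double crossovers (4).
RF(cn–b) = (44 + 4) / 538 = 48/538 = 0.0892 → 8.9 m.u.

8.9 m.u.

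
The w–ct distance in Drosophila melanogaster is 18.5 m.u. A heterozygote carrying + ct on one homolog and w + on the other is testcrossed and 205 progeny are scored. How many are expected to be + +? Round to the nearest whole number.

A map distance of 18.5 m.u. corresponds to a recombination frequency of 0.185.
The F1 is + ct / w +, so + + is a recombinant gamete class with expected frequency r/2 = 0.185/2 = 0.0925.
Expected number = 0.0925 × 205 = 18.96 ≈ 19.

19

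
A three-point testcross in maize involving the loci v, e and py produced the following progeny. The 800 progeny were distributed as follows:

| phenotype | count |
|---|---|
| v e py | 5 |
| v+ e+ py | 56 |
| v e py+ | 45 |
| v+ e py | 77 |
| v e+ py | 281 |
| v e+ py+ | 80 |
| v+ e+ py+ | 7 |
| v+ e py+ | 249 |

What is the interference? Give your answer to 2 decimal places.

The two most frequent reciprocal classes, v+ e py+ and v e+ py, are the parental types, so the F1 was v+ e py+ / v e+ py.
The two rarest classes, v+ e+ py+ and v e py, are the double crossovers. Comparing them with the parentals, only the e allele has switched, so e is the middle locus and the order is v – e – py.
v–e: (101 + 12)/800 = 0.1412; e–py: (157 + 12)/800 = 0.2112.
Expected DCO frequency = 0.1412 × 0.2112 ≈ 0.02982; observed = 12/800 ≈ 0.01500.
Coefficient of coincidence = 0.01500/0.02982 ≈ 0.50; interference = 1 − 0.50 = 0.50.

0.50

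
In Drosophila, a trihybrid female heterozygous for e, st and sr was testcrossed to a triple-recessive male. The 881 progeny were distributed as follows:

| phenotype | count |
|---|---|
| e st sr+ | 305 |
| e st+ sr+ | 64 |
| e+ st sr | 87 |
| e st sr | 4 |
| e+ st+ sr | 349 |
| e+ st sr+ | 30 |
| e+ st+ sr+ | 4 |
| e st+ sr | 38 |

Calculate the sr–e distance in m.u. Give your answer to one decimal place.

The two most frequent reciprocal classes, e+ st+ sr and e st sr+, are the parental types, so the F1 was e+ st+ sr / e st sr+.
The two rarest classes, e+ st+ sr+ and e st sr, are the double crossovers. Comparing them with the parentals, only the sr allele has switched, so sr is the middle locus and the order is st – sr – e.
Crossovers in the sr–e interval produce the single-crossover classes e st+ sr and e+ st sr+ (38 + 30 = 68) plus the double crossovers (8).
RF(sr–e) = (68 + 8) / 881 = 76/881 = 0.0863 → 8.6 m.u.

8.6 m.u.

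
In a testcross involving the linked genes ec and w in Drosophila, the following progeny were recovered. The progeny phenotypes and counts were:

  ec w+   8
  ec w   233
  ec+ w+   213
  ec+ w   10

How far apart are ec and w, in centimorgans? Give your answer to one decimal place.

3.9 centimorgans

The two most frequent classes, ec+ w+ (213) and ec w (233), are the parental types, so the F1 was ec+ w+ / ec w.
The recombinant classes are ec+ w and ec w+: 10 + 8 = 18.
Recombination frequency = 18/464 = 0.0388 ≈ 3.9%, i.e. 3.9 centimorgans.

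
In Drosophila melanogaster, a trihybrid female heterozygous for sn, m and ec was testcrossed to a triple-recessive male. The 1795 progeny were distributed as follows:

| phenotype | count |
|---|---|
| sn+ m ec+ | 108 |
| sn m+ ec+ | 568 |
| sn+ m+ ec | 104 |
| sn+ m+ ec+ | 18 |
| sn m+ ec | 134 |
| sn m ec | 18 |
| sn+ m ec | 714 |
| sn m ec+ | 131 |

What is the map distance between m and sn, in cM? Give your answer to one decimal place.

The two most frequent reciprocal classes, sn+ m ec and sn m+ ec+, are the parental types, so the F1 was sn+ m ec / sn m+ ec+.
The two rarest classes, sn m ec and sn+ m+ ec+, are the double crossovers. Comparing them with the parentals, only the sn allele has switched, so sn is the middle locus and the order is ec – sn – m.
Crossovers in the sn–m interval produce the single-crossover classes sn+ m+ ec and sn m ec+ (104 + 131 = 235) plus the double crossovers (36).
RF(sn–m) = (235 + 36) / 1795 = 271/1795 = 0.1510 → 15.1 cM.

15.1 cM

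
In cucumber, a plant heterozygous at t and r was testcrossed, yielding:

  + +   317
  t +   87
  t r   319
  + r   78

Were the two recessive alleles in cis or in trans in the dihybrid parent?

cis

The two most frequent classes are + + (317) and t r (319); these are the parental (non-recombinant) types.
So the F1 carried + + on one chromosome and t r on the other — the recessive alleles are on the same chromosome (cis / coupling).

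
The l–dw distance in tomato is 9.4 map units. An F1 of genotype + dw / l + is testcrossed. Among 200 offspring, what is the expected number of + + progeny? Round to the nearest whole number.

9

A map distance of 9.4 map units corresponds to a recombination frequency of 0.094.
The F1 is + dw / l +, so + + is a recombinant gamete class with expected frequency r/2 = 0.094/2 = 0.0470.
Expected number = 0.0470 × 200 = 9.40 ≈ 9.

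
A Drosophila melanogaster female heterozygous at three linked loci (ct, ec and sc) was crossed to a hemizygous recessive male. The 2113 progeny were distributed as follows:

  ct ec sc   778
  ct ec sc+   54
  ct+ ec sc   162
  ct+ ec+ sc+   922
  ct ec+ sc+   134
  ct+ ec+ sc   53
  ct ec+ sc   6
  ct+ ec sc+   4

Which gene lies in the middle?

The two most frequent reciprocal classes, ct ec sc and ct+ ec+ sc+, are the parental types, so the F1 was ct ec sc / ct+ ec+ sc+.
The two rarest classes, ct ec+ sc and ct+ ec sc+, are the double crossovers. Comparing them with the parentals, only the ec allele has switched, so ec is the middle locus and the order is ct – ec – sc.

ec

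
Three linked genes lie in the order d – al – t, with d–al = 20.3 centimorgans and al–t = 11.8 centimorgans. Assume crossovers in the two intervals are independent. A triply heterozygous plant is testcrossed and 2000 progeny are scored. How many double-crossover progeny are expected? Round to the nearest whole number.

48

Map distances give recombination frequencies of 0.203 and 0.118 for the two intervals.
With no interference, expected double-crossover frequency = 0.203 × 0.118 = 0.02395.
Expected number = 0.02395 × 2000 = 47.91 ≈ 48.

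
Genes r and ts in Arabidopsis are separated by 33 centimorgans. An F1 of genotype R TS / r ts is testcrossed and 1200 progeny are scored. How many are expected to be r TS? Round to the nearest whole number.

A map distance of 33 centimorgans corresponds to a recombination frequency of 0.330.
The F1 is R TS / r ts, so r TS is a recombinant gamete class with expected frequency r/2 = 0.330/2 = 0.1650.
Expected number = 0.1650 × 1200 = 198.00 ≈ 198.

198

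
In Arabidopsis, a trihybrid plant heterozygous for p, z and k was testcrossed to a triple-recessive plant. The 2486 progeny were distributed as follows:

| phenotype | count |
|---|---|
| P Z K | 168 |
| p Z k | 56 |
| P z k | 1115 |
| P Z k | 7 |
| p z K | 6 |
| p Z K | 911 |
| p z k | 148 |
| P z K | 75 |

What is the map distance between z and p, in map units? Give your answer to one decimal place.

13.2 map units

The two most frequent reciprocal classes, p Z K and P z k, are the parental types, so the F1 was p Z K / P z k.
The two rarest classes, p z K and P Z k, are the double crossovers. Comparing them with the parentals, only the z allele has switched, so z is the middle locus and the order is k – z – p.
Crossovers in the z–p interval produce the single-crossover classes P Z K and p z k (168 + 148 = 316) plus the double crossovers (13).
RF(z–p) = (316 + 13) / 2486 = 329/2486 = 0.1323 → 13.2 map units.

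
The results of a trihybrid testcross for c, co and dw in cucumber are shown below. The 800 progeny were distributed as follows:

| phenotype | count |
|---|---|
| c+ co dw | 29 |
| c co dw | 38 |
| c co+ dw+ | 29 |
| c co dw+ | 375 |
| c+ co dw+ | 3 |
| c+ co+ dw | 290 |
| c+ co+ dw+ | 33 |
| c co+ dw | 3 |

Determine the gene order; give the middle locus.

The two most frequent reciprocal classes, c co dw+ and c+ co+ dw, are the parental types, so the F1 was c co dw+ / c+ co+ dw.
The two rarest classes, c+ co dw+ and c co+ dw, are the double crossovers. Comparing them with the parentals, only the c allele has switched, so c is the middle locus and the order is co – c – dw.

c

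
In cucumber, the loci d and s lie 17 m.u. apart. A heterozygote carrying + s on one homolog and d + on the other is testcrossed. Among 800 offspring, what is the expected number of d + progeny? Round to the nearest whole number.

A map distance of 17 m.u. corresponds to a recombination frequency of 0.170.
The F1 is + s / d +, so d + is a parental gamete class with expected frequency (1 − r)/2 = 0.830/2 = 0.4150.
Expected number = 0.4150 × 800 = 332.00 ≈ 332.

332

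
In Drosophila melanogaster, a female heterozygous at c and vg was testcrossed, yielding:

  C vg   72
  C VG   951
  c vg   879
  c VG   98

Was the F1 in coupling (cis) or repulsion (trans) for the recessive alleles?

cis

The two most frequent classes are C VG (951) and c vg (879); these are the parental (non-recombinant) types.
So the F1 carried C VG on one chromosome and c vg on the other — the recessive alleles are on the same chromosome (cis / coupling).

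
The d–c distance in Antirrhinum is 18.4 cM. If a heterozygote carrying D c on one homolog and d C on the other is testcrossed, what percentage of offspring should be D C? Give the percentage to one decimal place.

A map distance of 18.4 cM corresponds to a recombination frequency of 0.184.
The F1 is D c / d C, so D C is a recombinant gamete class with expected frequency r/2 = 0.184/2 = 0.0920.
That is 0.0920 = 9.2% of the progeny.

9.2%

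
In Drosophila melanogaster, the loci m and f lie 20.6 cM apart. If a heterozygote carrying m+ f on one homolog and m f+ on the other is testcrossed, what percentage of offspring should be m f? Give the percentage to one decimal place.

A map distance of 20.6 cM corresponds to a recombination frequency of 0.206.
The F1 is m+ f / m f+, so m f is a recombinant gamete class with expected frequency r/2 = 0.206/2 = 0.1030.
That is 0.1030 = 10.3% of the progeny.

10.3%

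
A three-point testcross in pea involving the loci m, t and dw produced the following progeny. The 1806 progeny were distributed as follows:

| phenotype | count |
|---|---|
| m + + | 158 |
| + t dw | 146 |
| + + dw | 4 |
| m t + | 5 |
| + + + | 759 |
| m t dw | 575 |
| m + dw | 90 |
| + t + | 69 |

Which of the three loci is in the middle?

The two most frequent reciprocal classes, m t dw and + + +, are the parental types, so the F1 was m t dw / + + +.
The two rarest classes, m t + and + + dw, are the double crossovers. Comparing them with the parentals, only the dw allele has switched, so dw is the middle locus and the order is t – dw – m.

dw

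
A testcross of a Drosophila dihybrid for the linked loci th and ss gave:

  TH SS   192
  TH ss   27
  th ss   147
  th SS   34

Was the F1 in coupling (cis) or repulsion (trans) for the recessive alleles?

The two most frequent classes are TH SS (192) and th ss (147); these are the parental (non-recombinant) types.
So the F1 carried TH SS on one chromosome and th ss on the other — the recessive alleles are on the same chromosome (cis / coupling).

cis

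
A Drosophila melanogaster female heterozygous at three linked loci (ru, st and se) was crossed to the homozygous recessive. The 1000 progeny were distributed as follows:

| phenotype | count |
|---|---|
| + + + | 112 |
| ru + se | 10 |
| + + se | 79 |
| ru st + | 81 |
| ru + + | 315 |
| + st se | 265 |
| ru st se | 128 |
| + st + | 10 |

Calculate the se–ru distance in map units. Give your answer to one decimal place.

26.0 map units

The two most frequent reciprocal classes, ru + + and + st se, are the parental types, so the F1 was ru + + / + st se.
The two rarest classes, ru + se and + st +, are the double crossovers. Comparing them with the parentals, only the se allele has switched, so se is the middle locus and the order is ru – se – st.
Crossovers in the ru–se interval produce the single-crossover classes + + + and ru st se (112 + 128 = 240) plus the double crossovers (20).
RF(ru–se) = (240 + 20) / 1000 = 260/1000 = 0.2600 → 26.0 map units.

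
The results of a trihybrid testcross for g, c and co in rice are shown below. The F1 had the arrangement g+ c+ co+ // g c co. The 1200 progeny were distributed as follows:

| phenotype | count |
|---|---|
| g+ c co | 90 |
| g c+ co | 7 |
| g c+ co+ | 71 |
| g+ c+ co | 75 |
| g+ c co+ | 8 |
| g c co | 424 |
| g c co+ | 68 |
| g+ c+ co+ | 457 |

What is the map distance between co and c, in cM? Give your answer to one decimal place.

The two rarest classes, g+ c co+ and g c+ co, are the double crossovers. Comparing them with the parentals, only the c allele has switched, so c is the middle locus and the order is g – c – co.
Crossovers in the c–co interval produce the single-crossover classes g+ c+ co and g c co+ (75 + 68 = 143) plus the double crossovers (15).
RF(c–co) = (143 + 15) / 1200 = 158/1200 = 0.1317 → 13.2 cM.

13.2 cM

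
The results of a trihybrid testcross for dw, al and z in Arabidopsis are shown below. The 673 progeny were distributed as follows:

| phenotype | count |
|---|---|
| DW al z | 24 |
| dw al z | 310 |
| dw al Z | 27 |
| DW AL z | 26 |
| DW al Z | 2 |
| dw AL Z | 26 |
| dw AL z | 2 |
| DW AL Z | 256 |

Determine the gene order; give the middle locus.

The two most frequent reciprocal classes, dw al z and DW AL Z, are the parental types, so the F1 was dw al z / DW AL Z.
The two rarest classes, dw AL z and DW al Z, are the double crossovers. Comparing them with the parentals, only the al allele has switched, so al is the middle locus and the order is dw – al – z.

al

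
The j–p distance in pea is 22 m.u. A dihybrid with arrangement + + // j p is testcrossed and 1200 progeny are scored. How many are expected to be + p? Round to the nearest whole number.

A map distance of 22 m.u. corresponds to a recombination frequency of 0.220.
The F1 is + + / j p, so + p is a recombinant gamete class with expected frequency r/2 = 0.220/2 = 0.1100.
Expected number = 0.1100 × 1200 = 132.00 ≈ 132.

132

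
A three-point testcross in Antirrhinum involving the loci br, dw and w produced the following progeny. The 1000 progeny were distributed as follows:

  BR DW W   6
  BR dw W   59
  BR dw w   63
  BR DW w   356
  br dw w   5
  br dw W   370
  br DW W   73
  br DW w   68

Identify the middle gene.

w

The two most frequent reciprocal classes, br dw W and BR DW w, are the parental types, so the F1 was br dw W / BR DW w.
The two rarest classes, br dw w and BR DW W, are the double crossovers. Comparing them with the parentals, only the w allele has switched, so w is the middle locus and the order is br – w – dw.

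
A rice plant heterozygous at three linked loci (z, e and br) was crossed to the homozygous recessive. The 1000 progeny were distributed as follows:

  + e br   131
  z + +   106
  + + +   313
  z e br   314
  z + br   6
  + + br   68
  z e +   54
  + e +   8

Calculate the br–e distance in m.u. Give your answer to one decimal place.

13.6 m.u.

The two most frequent reciprocal classes, + + + and z e br, are the parental types, so the F1 was + + + / z e br.
The two rarest classes, + e + and z + br, are the double crossovers. Comparing them with the parentals, only the e allele has switched, so e is the middle locus and the order is br – e – z.
Crossovers in the br–e interval produce the single-crossover classes + + br and z e + (68 + 54 = 122) plus the double crossovers (14).
RF(br–e) = (122 + 14) / 1000 = 136/1000 = 0.1360 → 13.6 m.u.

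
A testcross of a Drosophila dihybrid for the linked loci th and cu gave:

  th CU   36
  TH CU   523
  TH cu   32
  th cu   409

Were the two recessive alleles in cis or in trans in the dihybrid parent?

cis

The two most frequent classes are TH CU (523) and th cu (409); these are the parental (non-recombinant) types.
So the F1 carried TH CU on one chromosome and th cu on the other — the recessive alleles are on the same chromosome (cis / coupling).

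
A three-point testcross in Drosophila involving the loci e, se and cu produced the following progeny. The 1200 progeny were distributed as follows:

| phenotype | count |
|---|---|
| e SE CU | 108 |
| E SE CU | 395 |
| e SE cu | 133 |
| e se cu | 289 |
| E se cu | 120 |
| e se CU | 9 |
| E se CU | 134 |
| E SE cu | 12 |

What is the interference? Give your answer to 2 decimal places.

0.65

The two most frequent reciprocal classes, E SE CU and e se cu, are the parental types, so the F1 was E SE CU / e se cu.
The two rarest classes, E SE cu and e se CU, are the double crossovers. Comparing them with the parentals, only the cu allele has switched, so cu is the middle locus and the order is se – cu – e.
se–cu: (267 + 21)/1200 = 0.2400; cu–e: (228 + 21)/1200 = 0.2075.
Expected DCO frequency = 0.2400 × 0.2075 ≈ 0.04980; observed = 21/1200 ≈ 0.01750.
Coefficient of coincidence = 0.01750/0.04980 ≈ 0.35; interference = 1 − 0.35 = 0.65.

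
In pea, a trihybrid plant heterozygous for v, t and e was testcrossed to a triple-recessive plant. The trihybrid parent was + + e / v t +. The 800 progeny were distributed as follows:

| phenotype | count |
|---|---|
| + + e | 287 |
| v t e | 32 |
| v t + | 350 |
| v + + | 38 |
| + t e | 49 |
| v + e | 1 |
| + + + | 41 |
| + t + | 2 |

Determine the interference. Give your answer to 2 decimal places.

The two rarest classes, v + e and + t +, are the double crossovers. Comparing them with the parentals, only the v allele has switched, so v is the middle locus and the order is t – v – e.
t–v: (87 + 3)/800 = 0.1125; v–e: (73 + 3)/800 = 0.0950.
Expected DCO frequency = 0.1125 × 0.0950 ≈ 0.01069; observed = 3/800 ≈ 0.00375.
Coefficient of coincidence = 0.00375/0.01069 ≈ 0.35; interference = 1 − 0.35 = 0.65.

0.65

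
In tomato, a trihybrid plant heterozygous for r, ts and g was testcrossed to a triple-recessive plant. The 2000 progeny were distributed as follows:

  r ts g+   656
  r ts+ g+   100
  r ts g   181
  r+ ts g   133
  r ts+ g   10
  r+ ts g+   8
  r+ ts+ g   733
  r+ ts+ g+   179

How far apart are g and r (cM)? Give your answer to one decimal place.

The two most frequent reciprocal classes, r ts g+ and r+ ts+ g, are the parental types, so the F1 was r ts g+ / r+ ts+ g.
The two rarest classes, r+ ts g+ and r ts+ g, are the double crossovers. Comparing them with the parentals, only the r allele has switched, so r is the middle locus and the order is g – r – ts.
Crossovers in the g–r interval produce the single-crossover classes r ts g and r+ ts+ g+ (181 + 179 = 360) plus the double crossovers (18).
RF(g–r) = (360 + 18) / 2000 = 378/2000 = 0.1890 → 18.9 cM.

18.9 cM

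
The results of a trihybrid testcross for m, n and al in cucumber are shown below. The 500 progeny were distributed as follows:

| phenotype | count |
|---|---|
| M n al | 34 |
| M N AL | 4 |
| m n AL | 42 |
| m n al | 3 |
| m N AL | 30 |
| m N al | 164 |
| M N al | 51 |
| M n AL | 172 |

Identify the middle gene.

The two most frequent reciprocal classes, m N al and M n AL, are the parental types, so the F1 was m N al / M n AL.
The two rarest classes, m n al and M N AL, are the double crossovers. Comparing them with the parentals, only the n allele has switched, so n is the middle locus and the order is m – n – al.

n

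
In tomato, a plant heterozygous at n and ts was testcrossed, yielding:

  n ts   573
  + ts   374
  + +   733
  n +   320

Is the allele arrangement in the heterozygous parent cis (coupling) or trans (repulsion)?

cis

The two most frequent classes are + + (733) and n ts (573); these are the parental (non-recombinant) types.
So the F1 carried + + on one chromosome and n ts on the other — the recessive alleles are on the same chromosome (cis / coupling).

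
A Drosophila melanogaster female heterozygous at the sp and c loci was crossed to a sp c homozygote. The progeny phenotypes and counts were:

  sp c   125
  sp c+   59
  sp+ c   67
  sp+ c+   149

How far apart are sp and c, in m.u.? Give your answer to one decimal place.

31.5 m.u.

The two most frequent classes, sp+ c+ (149) and sp c (125), are the parental types, so the F1 was sp+ c+ / sp c.
The recombinant classes are sp+ c and sp c+: 67 + 59 = 126.
Recombination frequency = 126/400 = 0.3150 ≈ 31.5%, i.e. 31.5 m.u.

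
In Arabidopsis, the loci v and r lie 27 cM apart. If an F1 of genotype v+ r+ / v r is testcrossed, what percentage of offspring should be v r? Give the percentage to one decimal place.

A map distance of 27 cM corresponds to a recombination frequency of 0.270.
The F1 is v+ r+ / v r, so v r is a parental gamete class with expected frequency (1 − r)/2 = 0.730/2 = 0.3650.
That is 0.3650 = 36.5% of the progeny.

36.5%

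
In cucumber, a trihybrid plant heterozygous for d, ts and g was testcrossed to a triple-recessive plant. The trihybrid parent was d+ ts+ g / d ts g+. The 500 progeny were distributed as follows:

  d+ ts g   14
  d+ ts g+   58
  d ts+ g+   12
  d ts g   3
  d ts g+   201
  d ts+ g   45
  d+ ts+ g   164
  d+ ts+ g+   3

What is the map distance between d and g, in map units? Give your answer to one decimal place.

21.8 map units

The two rarest classes, d+ ts+ g+ and d ts g, are the double crossovers. Comparing them with the parentals, only the g allele has switched, so g is the middle locus and the order is ts – g – d.
Crossovers in the g–d interval produce the single-crossover classes d ts+ g and d+ ts g+ (45 + 58 = 103) plus the double crossovers (6).
RF(g–d) = (103 + 6) / 500 = 109/500 = 0.2180 → 21.8 map units.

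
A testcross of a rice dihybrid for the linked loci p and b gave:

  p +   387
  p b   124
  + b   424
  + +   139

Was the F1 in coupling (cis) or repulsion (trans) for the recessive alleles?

trans

The two most frequent classes are + b (424) and p + (387); these are the parental (non-recombinant) types.
So the F1 carried + b on one chromosome and p + on the other — the recessive alleles are on opposite chromosomes (trans / repulsion).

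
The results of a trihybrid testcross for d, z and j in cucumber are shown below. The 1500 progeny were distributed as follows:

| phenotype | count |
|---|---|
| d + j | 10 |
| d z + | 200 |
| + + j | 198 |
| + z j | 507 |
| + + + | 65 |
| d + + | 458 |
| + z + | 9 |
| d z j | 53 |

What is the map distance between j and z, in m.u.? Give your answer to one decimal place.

27.8 m.u.

The two most frequent reciprocal classes, + z j and d + +, are the parental types, so the F1 was + z j / d + +.
The two rarest classes, + z + and d + j, are the double crossovers. Comparing them with the parentals, only the j allele has switched, so j is the middle locus and the order is z – j – d.
Crossovers in the z–j interval produce the single-crossover classes + + j and d z + (198 + 200 = 398) plus the double crossovers (19).
RF(z–j) = (398 + 19) / 1500 = 417/1500 = 0.2780 → 27.8 m.u.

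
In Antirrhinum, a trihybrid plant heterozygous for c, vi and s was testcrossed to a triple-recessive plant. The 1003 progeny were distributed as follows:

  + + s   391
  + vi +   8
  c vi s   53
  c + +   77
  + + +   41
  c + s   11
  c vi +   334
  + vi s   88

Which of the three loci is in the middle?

c

The two most frequent reciprocal classes, + + s and c vi +, are the parental types, so the F1 was + + s / c vi +.
The two rarest classes, c + s and + vi +, are the double crossovers. Comparing them with the parentals, only the c allele has switched, so c is the middle locus and the order is vi – c – s.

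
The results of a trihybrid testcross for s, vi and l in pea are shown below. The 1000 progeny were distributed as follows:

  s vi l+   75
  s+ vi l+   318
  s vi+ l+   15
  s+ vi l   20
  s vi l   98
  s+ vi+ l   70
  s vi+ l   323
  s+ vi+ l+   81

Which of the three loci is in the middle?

The two most frequent reciprocal classes, s vi+ l and s+ vi l+, are the parental types, so the F1 was s vi+ l / s+ vi l+.
The two rarest classes, s vi+ l+ and s+ vi l, are the double crossovers. Comparing them with the parentals, only the l allele has switched, so l is the middle locus and the order is vi – l – s.

l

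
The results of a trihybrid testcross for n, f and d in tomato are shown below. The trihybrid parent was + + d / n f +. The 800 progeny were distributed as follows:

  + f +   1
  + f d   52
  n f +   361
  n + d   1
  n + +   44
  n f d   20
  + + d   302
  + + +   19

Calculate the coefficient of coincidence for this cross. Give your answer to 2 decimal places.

0.40

The two rarest classes, n + d and + f +, are the double crossovers. Comparing them with the parentals, only the n allele has switched, so n is the middle locus and the order is d – n – f.
d–n: (39 + 2)/800 = 0.0512; n–f: (96 + 2)/800 = 0.1225.
Expected DCO frequency = 0.0512 × 0.1225 ≈ 0.00627; observed = 2/800 ≈ 0.00250.
Coefficient of coincidence = 0.00250/0.00627 ≈ 0.40.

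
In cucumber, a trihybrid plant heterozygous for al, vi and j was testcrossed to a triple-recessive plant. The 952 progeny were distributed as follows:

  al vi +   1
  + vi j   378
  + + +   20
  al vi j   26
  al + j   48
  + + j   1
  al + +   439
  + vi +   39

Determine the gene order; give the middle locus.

vi

The two most frequent reciprocal classes, al + + and + vi j, are the parental types, so the F1 was al + + / + vi j.
The two rarest classes, al vi + and + + j, are the double crossovers. Comparing them with the parentals, only the vi allele has switched, so vi is the middle locus and the order is j – vi – al.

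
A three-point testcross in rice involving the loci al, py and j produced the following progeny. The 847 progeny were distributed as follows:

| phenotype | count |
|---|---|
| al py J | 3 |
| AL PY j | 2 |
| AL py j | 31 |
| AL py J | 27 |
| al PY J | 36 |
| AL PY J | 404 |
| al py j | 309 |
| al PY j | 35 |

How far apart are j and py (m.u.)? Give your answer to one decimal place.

The two most frequent reciprocal classes, al py j and AL PY J, are the parental types, so the F1 was al py j / AL PY J.
The two rarest classes, al py J and AL PY j, are the double crossovers. Comparing them with the parentals, only the j allele has switched, so j is the middle locus and the order is al – j – py.
Crossovers in the j–py interval produce the single-crossover classes al PY j and AL py J (35 + 27 = 62) plus the double crossovers (5).
RF(j–py) = (62 + 5) / 847 = 67/847 = 0.0791 → 7.9 m.u.

7.9 m.u.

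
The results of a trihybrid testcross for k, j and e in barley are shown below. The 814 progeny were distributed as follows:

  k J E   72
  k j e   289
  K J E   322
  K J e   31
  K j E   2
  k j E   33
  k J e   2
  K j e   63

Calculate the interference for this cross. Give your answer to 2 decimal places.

The two most frequent reciprocal classes, K J E and k j e, are the parental types, so the F1 was K J E / k j e.
The two rarest classes, K j E and k J e, are the double crossovers. Comparing them with the parentals, only the j allele has switched, so j is the middle locus and the order is k – j – e.
k–j: (135 + 4)/814 = 0.1708; j–e: (64 + 4)/814 = 0.0835.
Expected DCO frequency = 0.1708 × 0.0835 ≈ 0.01426; observed = 4/814 ≈ 0.00491.
Coefficient of coincidence = 0.00491/0.01426 ≈ 0.34; interference = 1 − 0.34 = 0.66.

0.66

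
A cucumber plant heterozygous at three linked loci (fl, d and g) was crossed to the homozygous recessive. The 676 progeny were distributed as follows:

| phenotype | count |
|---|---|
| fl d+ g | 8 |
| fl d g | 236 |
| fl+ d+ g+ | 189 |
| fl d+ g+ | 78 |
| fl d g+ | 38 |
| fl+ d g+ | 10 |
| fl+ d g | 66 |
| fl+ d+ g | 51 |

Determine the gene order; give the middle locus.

The two most frequent reciprocal classes, fl d g and fl+ d+ g+, are the parental types, so the F1 was fl d g / fl+ d+ g+.
The two rarest classes, fl d+ g and fl+ d g+, are the double crossovers. Comparing them with the parentals, only the d allele has switched, so d is the middle locus and the order is g – d – fl.

d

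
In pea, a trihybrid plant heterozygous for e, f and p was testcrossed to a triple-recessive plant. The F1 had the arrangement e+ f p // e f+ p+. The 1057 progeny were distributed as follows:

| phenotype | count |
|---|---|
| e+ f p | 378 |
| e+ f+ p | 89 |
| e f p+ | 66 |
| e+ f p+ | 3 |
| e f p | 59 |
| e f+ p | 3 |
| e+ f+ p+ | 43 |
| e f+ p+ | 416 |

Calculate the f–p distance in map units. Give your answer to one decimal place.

The two rarest classes, e+ f p+ and e f+ p, are the double crossovers. Comparing them with the parentals, only the p allele has switched, so p is the middle locus and the order is e – p – f.
Crossovers in the p–f interval produce the single-crossover classes e+ f+ p and e f p+ (89 + 66 = 155) plus the double crossovers (6).
RF(p–f) = (155 + 6) / 1057 = 161/1057 = 0.1523 → 15.2 map units.

15.2 map units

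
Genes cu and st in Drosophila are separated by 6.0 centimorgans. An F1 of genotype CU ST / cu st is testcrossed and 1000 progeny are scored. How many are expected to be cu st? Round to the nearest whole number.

470

A map distance of 6.0 centimorgans corresponds to a recombination frequency of 0.060.
The F1 is CU ST / cu st, so cu st is a parental gamete class with expected frequency (1 − r)/2 = 0.940/2 = 0.4700.
Expected number = 0.4700 × 1000 = 470.00 ≈ 470.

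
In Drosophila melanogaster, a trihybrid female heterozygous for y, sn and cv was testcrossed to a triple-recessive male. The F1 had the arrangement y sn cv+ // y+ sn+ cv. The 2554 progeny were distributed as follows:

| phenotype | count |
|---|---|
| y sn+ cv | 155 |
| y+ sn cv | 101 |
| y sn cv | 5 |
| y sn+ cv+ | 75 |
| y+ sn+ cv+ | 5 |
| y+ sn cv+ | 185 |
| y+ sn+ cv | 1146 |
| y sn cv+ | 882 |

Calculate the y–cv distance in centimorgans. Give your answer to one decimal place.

The two rarest classes, y sn cv and y+ sn+ cv+, are the double crossovers. Comparing them with the parentals, only the cv allele has switched, so cv is the middle locus and the order is sn – cv – y.
Crossovers in the cv–y interval produce the single-crossover classes y+ sn cv+ and y sn+ cv (185 + 155 = 340) plus the double crossovers (10).
RF(cv–y) = (340 + 10) / 2554 = 350/2554 = 0.1370 → 13.7 centimorgans.

13.7 centimorgans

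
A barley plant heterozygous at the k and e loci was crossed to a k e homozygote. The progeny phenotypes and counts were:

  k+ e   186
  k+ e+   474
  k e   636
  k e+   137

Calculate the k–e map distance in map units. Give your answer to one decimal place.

The two most frequent classes, k+ e+ (474) and k e (636), are the parental types, so the F1 was k+ e+ / k e.
The recombinant classes are k+ e and k e+: 186 + 137 = 323.
Recombination frequency = 323/1433 = 0.2254 ≈ 22.5%, i.e. 22.5 map units.

22.5 map units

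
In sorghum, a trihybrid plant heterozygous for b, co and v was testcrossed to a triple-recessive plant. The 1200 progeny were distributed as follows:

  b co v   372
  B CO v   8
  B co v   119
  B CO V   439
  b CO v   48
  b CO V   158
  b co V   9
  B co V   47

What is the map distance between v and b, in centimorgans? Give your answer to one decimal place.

24.5 centimorgans

The two most frequent reciprocal classes, B CO V and b co v, are the parental types, so the F1 was B CO V / b co v.
The two rarest classes, B CO v and b co V, are the double crossovers. Comparing them with the parentals, only the v allele has switched, so v is the middle locus and the order is b – v – co.
Crossovers in the b–v interval produce the single-crossover classes b CO V and B co v (158 + 119 = 277) plus the double crossovers (17).
RF(b–v) = (277 + 17) / 1200 = 294/1200 = 0.2450 → 24.5 centimorgans.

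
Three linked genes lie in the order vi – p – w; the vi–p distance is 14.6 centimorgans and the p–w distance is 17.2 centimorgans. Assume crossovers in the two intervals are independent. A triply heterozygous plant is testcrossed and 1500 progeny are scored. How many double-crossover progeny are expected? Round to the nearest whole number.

Map distances give recombination frequencies of 0.146 and 0.172 for the two intervals.
With no interference, expected double-crossover frequency = 0.146 × 0.172 = 0.02511.
Expected number = 0.02511 × 1500 = 37.67 ≈ 38.

38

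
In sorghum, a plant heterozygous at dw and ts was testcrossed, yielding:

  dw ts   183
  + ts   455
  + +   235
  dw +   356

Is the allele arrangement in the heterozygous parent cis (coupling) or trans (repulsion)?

trans

The two most frequent classes are + ts (455) and dw + (356); these are the parental (non-recombinant) types.
So the F1 carried + ts on one chromosome and dw + on the other — the recessive alleles are on opposite chromosomes (trans / repulsion).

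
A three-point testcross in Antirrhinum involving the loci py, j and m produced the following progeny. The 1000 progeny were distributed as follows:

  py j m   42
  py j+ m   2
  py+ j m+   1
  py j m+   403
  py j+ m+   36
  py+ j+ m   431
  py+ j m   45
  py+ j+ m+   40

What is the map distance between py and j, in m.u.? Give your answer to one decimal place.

The two most frequent reciprocal classes, py j m+ and py+ j+ m, are the parental types, so the F1 was py j m+ / py+ j+ m.
The two rarest classes, py+ j m+ and py j+ m, are the double crossovers. Comparing them with the parentals, only the py allele has switched, so py is the middle locus and the order is m – py – j.
Crossovers in the py–j interval produce the single-crossover classes py j+ m+ and py+ j m (36 + 45 = 81) plus the double crossovers (3).
RF(py–j) = (81 + 3) / 1000 = 84/1000 = 0.0840 → 8.4 m.u.

8.4 m.u.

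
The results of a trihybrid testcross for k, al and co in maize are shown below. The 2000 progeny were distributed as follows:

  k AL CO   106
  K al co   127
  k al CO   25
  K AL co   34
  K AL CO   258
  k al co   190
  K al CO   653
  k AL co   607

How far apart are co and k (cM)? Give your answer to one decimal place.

The two most frequent reciprocal classes, K al CO and k AL co, are the parental types, so the F1 was K al CO / k AL co.
The two rarest classes, k al CO and K AL co, are the double crossovers. Comparing them with the parentals, only the k allele has switched, so k is the middle locus and the order is al – k – co.
Crossovers in the k–co interval produce the single-crossover classes K al co and k AL CO (127 + 106 = 233) plus the double crossovers (59).
RF(k–co) = (233 + 59) / 2000 = 292/2000 = 0.1460 → 14.6 cM.

14.6 cM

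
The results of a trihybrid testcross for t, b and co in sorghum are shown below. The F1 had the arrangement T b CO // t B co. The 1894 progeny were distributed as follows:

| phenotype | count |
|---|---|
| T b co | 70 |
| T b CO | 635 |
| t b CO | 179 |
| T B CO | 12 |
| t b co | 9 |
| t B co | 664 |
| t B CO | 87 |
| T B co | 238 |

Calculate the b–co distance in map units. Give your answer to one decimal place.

The two rarest classes, T B CO and t b co, are the double crossovers. Comparing them with the parentals, only the b allele has switched, so b is the middle locus and the order is co – b – t.
Crossovers in the co–b interval produce the single-crossover classes T b co and t B CO (70 + 87 = 157) plus the double crossovers (21).
RF(co–b) = (157 + 21) / 1894 = 178/1894 = 0.0940 → 9.4 map units.

9.4 map units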